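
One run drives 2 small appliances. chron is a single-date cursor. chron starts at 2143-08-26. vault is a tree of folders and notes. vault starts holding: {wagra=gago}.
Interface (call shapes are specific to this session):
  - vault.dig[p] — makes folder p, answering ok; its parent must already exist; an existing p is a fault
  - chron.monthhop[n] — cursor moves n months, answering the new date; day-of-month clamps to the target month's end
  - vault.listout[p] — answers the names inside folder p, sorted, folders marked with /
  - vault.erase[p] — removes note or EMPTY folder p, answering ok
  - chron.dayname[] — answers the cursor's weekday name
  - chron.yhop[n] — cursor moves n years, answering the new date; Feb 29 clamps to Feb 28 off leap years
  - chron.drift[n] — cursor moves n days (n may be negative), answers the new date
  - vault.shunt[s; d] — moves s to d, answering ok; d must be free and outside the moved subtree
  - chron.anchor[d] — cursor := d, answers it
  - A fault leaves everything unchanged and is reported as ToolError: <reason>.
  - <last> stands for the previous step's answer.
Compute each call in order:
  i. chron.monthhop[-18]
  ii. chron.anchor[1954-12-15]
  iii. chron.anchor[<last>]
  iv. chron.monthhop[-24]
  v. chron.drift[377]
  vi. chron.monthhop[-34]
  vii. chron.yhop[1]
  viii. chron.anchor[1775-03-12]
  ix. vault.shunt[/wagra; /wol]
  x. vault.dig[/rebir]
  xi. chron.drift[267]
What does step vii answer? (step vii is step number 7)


I use chron.monthhop using n=-18, and see 2142-02-26.
I use chron.anchor using d=1954-12-15, — result: 1954-12-15.
Calling chron.anchor using d=<last>, — result: 1954-12-15.
I call chron.monthhop using n=-24, and get 1952-12-15.
I try chron.drift using n=377, and see 1953-12-27.
Calling chron.monthhop using n=-34, → 1951-02-27.
I call chron.yhop using n=1, and see 1952-02-27.
Next I call chron.anchor using d=1775-03-12, yielding 1775-03-12.
Next I call vault.shunt using s=/wagra, d=/wol: ok.
I try vault.dig using p=/rebir, yielding ok.
I invoke chron.drift using n=267, → 1775-12-04.

Answer: 1952-02-27


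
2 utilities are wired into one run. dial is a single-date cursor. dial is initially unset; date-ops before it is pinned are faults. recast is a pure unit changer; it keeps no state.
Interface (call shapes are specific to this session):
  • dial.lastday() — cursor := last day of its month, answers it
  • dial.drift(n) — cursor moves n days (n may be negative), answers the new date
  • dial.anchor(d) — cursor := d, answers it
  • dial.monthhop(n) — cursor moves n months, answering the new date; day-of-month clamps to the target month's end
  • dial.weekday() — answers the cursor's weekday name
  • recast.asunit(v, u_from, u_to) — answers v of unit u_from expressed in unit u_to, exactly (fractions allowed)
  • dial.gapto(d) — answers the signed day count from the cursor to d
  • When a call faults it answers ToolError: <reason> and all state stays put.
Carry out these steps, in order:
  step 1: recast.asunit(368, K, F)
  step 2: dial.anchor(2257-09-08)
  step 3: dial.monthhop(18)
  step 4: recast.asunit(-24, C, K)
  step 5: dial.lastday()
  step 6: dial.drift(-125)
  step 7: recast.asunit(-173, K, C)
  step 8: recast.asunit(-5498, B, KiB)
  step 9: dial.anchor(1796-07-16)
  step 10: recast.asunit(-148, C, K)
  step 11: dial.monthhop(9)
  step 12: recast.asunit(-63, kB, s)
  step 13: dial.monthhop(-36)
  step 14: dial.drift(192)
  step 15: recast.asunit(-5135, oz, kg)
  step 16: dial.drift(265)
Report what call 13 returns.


Answer: 1794-04-16

Derivation:
>> recast.asunit(v→368, u_from→K, u_to→F)
<< 20273/100
>> dial.anchor(d→2257-09-08)
<< 2257-09-08
>> dial.monthhop(n→18)
<< 2259-03-08
>> recast.asunit(v→-24, u_from→C, u_to→K)
<< 4983/20
>> dial.lastday()
<< 2259-03-31
>> dial.drift(n→-125)
<< 2258-11-26
>> recast.asunit(v→-173, u_from→K, u_to→C)
<< -8923/20
>> recast.asunit(v→-5498, u_from→B, u_to→KiB)
<< -2749/512
>> dial.anchor(d→1796-07-16)
<< 1796-07-16
>> recast.asunit(v→-148, u_from→C, u_to→K)
<< 2503/20
>> dial.monthhop(n→9)
<< 1797-04-16
>> recast.asunit(v→-63, u_from→kB, u_to→s)
<< ToolError: incompatible units
>> dial.monthhop(n→-36)
<< 1794-04-16
>> dial.drift(n→192)
<< 1794-10-25
>> recast.asunit(v→-5135, u_from→oz, u_to→kg)
<< -46583936399/320000000
>> dial.drift(n→265)
<< 1795-07-17


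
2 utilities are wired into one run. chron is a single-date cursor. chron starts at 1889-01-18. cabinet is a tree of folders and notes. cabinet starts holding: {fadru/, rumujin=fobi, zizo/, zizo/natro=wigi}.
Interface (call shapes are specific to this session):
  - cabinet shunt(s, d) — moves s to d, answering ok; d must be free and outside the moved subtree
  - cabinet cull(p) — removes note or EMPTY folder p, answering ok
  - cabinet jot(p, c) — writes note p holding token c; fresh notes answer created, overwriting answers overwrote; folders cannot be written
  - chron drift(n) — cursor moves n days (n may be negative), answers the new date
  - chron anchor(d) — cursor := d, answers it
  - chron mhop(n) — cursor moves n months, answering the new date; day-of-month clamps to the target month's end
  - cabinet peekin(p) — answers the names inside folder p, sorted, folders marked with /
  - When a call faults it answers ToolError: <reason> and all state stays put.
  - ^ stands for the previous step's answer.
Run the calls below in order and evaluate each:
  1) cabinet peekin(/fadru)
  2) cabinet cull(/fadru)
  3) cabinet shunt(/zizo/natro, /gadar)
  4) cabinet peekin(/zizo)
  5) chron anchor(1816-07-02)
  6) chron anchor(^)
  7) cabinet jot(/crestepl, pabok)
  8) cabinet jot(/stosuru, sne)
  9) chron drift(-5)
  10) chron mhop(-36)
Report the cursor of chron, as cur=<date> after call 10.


// 1. cabinet peekin(p: /fadru) => []
// 2. cabinet cull(p: /fadru) => ok
// 3. cabinet shunt(s: /zizo/natro, d: /gadar) => ok
// 4. cabinet peekin(p: /zizo) => []
// 5. chron anchor(d: 1816-07-02) => 1816-07-02
// 6. chron anchor(d: ^) => 1816-07-02
// 7. cabinet jot(p: /crestepl, c: pabok) => created
// 8. cabinet jot(p: /stosuru, c: sne) => created
// 9. chron drift(n: -5) => 1816-06-27
// 10. chron mhop(n: -36) => 1813-06-27

Answer: cur=1813-06-27


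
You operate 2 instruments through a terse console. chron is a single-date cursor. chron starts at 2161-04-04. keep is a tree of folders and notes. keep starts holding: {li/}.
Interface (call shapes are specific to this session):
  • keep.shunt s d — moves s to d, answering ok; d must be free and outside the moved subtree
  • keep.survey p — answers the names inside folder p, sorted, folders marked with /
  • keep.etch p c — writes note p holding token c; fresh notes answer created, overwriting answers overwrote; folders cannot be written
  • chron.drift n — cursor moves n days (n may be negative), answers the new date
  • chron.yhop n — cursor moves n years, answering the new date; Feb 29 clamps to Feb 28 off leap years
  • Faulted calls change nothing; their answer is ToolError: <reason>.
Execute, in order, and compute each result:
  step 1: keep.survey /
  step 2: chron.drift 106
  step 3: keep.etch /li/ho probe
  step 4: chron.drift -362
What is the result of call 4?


Answer: 2160-07-22

Derivation:
% survey p=/
= [li/]
% drift n=106
= 2161-07-19
% etch p=/li/ho c=probe
= created
% drift n=-362
= 2160-07-22


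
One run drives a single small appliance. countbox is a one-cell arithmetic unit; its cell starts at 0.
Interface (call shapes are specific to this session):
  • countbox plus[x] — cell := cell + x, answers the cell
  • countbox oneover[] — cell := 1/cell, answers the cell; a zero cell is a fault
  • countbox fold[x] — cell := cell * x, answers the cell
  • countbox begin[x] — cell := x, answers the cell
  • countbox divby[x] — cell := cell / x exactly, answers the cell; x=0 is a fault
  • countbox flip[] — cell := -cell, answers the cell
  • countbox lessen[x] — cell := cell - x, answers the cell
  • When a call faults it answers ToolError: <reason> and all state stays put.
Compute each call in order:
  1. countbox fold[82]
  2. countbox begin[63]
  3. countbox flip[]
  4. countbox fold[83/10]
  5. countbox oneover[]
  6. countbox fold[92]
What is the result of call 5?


Answer: -10/5229

Derivation:
Calling countbox fold(x→82), which returns 0.
I try countbox begin(x→63), and observe 63.
Then countbox flip, and get -63.
I call countbox fold(x→83/10), and see -5229/10.
I invoke countbox oneover, and observe -10/5229.
Using countbox fold(x→92), yielding -920/5229.


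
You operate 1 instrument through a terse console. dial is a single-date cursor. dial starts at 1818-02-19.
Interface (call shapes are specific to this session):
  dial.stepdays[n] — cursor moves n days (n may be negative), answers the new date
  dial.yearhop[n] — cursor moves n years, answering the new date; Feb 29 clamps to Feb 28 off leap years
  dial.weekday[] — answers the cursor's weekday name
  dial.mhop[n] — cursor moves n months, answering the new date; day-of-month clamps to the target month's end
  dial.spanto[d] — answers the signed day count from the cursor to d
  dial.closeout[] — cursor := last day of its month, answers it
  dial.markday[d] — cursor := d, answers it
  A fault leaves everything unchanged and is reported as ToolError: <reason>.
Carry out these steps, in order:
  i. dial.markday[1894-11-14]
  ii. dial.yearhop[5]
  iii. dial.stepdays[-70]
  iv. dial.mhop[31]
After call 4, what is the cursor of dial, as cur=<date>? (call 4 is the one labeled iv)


Answer: cur=1902-04-05

Derivation:
→ dial.markday(d→1894-11-14)
← 1894-11-14
→ dial.yearhop(n→5)
← 1899-11-14
→ dial.stepdays(n→-70)
← 1899-09-05
→ dial.mhop(n→31)
← 1902-04-05


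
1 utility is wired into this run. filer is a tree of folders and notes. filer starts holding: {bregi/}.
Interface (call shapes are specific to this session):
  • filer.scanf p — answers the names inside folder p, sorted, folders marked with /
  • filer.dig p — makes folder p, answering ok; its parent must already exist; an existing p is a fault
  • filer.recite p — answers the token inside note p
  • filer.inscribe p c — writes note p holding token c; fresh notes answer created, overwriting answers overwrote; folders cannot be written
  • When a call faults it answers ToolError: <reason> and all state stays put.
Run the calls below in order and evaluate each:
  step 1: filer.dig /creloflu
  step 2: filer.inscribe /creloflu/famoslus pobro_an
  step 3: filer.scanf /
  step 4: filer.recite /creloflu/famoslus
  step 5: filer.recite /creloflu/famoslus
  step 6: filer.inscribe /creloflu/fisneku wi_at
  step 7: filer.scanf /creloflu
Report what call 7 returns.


I invoke filer.dig(p: /creloflu), and see ok.
Then filer.inscribe(p: /creloflu/famoslus, c: pobro_an), and observe created.
I call filer.scanf(p: /), which returns [bregi/, creloflu/].
I invoke filer.recite(p: /creloflu/famoslus), giving pobro_an.
Next I call filer.recite(p: /creloflu/famoslus), and see pobro_an.
Invoking filer.inscribe(p: /creloflu/fisneku, c: wi_at), and observe created.
Now I run filer.scanf(p: /creloflu), which returns [famoslus, fisneku].

Answer: [famoslus, fisneku]


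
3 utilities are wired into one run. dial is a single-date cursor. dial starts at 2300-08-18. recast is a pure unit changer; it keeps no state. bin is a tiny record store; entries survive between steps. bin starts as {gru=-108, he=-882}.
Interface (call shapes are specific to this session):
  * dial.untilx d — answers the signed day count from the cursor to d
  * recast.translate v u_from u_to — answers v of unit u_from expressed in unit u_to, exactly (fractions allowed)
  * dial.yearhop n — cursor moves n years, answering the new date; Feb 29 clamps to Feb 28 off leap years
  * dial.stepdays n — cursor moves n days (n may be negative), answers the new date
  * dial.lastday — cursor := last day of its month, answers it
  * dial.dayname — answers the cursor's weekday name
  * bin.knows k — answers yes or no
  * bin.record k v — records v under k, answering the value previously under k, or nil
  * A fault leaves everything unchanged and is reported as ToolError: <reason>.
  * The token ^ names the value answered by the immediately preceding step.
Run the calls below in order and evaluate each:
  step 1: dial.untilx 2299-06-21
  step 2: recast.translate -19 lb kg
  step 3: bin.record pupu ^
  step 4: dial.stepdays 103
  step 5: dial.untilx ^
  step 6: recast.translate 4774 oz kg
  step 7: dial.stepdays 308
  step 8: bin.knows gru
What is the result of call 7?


Calling untilx with d: 2299-06-21, which returns -423.
Next I call translate with v: -19, u_from: lb, u_to: kg: -861825503/100000000.
Now I run record with k: pupu, v: ^, and observe nil.
I run stepdays with n: 103, and get 2300-11-29.
Using untilx with d: ^, and get 0.
Next I call translate with v: 4774, u_from: oz, u_to: kg, — result: 108272498719/800000000.
Then stepdays with n: 308, yielding 2301-10-03.
I call knows with k: gru, and see yes.

Answer: 2301-10-03


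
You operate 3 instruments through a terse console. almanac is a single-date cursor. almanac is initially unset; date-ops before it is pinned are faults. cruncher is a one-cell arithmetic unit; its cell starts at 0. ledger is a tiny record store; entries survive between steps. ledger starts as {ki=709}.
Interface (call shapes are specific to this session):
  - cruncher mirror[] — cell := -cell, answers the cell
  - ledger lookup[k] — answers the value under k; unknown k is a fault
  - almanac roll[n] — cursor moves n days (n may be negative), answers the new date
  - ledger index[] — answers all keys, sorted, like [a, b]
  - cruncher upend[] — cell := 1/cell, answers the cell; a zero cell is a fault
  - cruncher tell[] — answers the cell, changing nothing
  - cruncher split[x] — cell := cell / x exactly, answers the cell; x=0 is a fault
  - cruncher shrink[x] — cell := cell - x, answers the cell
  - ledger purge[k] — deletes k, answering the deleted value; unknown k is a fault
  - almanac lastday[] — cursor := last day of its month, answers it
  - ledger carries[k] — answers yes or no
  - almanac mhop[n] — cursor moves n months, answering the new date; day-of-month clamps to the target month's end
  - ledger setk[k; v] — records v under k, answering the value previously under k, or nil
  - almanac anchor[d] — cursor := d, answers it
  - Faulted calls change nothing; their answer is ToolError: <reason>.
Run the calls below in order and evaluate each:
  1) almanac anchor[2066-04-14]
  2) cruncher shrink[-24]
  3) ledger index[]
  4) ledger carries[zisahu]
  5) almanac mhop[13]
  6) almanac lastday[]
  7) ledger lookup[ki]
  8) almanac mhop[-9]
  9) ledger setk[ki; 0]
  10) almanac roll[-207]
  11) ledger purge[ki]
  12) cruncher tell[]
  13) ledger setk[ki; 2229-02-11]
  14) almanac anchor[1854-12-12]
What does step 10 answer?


Answer: 2066-02-05

Derivation:
>>> almanac anchor d=2066-04-14
:: 2066-04-14
>>> cruncher shrink x=-24
:: 24
>>> ledger index
:: [ki]
>>> ledger carries k=zisahu
:: no
>>> almanac mhop n=13
:: 2067-05-14
>>> almanac lastday
:: 2067-05-31
>>> ledger lookup k=ki
:: 709
>>> almanac mhop n=-9
:: 2066-08-31
>>> ledger setk k=ki v=0
:: 709
>>> almanac roll n=-207
:: 2066-02-05
>>> ledger purge k=ki
:: 0
>>> cruncher tell
:: 24
>>> ledger setk k=ki v=2229-02-11
:: nil
>>> almanac anchor d=1854-12-12
:: 1854-12-12


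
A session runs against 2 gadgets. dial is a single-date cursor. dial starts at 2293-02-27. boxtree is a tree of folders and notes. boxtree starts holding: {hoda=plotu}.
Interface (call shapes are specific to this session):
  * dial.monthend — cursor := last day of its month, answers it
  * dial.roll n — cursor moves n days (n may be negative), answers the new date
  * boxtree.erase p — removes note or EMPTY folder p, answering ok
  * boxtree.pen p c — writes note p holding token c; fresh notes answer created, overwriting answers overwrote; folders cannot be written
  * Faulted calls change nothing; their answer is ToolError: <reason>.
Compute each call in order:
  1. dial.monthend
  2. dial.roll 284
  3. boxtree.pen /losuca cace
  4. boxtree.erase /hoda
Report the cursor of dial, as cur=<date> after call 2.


Answer: cur=2293-12-09

Derivation:
I use dial.monthend(), → 2293-02-28.
Next I call dial.roll with n=284, — result: 2293-12-09.
Now I run boxtree.pen with p=/losuca, c=cace: created.
I use boxtree.erase with p=/hoda, and observe ok.


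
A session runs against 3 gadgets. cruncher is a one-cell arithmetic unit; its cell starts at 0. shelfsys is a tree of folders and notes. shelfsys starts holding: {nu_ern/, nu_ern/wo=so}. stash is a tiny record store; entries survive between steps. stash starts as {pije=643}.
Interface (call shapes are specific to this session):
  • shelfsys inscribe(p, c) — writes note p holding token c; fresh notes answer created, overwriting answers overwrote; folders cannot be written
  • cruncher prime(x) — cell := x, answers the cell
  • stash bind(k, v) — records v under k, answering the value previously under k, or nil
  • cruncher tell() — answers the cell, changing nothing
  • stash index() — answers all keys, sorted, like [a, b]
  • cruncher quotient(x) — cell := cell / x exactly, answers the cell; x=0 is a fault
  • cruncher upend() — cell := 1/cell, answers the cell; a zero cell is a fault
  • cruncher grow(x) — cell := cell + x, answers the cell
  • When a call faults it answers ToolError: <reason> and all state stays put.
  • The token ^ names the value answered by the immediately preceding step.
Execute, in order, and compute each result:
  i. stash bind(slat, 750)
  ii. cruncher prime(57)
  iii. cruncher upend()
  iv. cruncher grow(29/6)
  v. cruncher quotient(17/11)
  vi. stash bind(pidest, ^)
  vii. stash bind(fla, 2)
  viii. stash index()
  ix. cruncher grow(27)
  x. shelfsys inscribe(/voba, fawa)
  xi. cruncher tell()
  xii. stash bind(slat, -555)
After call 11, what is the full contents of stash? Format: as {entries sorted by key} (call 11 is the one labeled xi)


Answer: {fla=2, pidest=6083/1938, pije=643, slat=750}

Derivation:
Next I call stash bind using k→slat, v→750, → nil.
Using cruncher prime using x→57, — result: 57.
Using cruncher upend, giving 1/57.
Using cruncher grow using x→29/6, — result: 553/114.
Calling cruncher quotient using x→17/11, — result: 6083/1938.
Invoking stash bind using k→pidest, v→^, which returns nil.
Using stash bind using k→fla, v→2, → nil.
I run stash index: [fla, pidest, pije, slat].
I run cruncher grow using x→27, and see 58409/1938.
I use shelfsys inscribe using p→/voba, c→fawa: created.
Now I run cruncher tell, → 58409/1938.
Then stash bind using k→slat, v→-555, and observe 750.


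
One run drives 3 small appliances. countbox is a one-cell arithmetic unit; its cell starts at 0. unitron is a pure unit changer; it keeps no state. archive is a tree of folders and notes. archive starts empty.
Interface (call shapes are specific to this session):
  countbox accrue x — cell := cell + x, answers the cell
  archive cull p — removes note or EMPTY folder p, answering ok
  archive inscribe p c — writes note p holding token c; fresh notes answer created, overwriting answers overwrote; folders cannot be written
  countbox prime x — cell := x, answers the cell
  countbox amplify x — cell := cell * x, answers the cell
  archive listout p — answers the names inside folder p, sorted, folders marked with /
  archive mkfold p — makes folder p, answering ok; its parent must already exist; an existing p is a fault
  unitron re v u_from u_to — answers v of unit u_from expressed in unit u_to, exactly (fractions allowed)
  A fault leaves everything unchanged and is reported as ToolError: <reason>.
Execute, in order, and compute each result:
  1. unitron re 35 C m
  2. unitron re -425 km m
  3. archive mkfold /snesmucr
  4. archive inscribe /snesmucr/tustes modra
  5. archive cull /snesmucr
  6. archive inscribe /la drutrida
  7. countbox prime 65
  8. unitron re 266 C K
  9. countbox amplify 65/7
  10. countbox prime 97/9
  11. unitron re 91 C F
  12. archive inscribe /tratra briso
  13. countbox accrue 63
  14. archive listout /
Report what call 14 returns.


Answer: [la, snesmucr/, tratra]

Derivation:
Step: unitron re[v='35'; u_from='C'; u_to='m']
Result: ToolError: incompatible units
Step: unitron re[v='-425'; u_from='km'; u_to='m']
Result: -425000
Step: archive mkfold[p='/snesmucr']
Result: ok
Step: archive inscribe[p='/snesmucr/tustes'; c='modra']
Result: created
Step: archive cull[p='/snesmucr']
Result: ToolError: not empty
Step: archive inscribe[p='/la'; c='drutrida']
Result: created
Step: countbox prime[x='65']
Result: 65
Step: unitron re[v='266'; u_from='C'; u_to='K']
Result: 10783/20
Step: countbox amplify[x='65/7']
Result: 4225/7
Step: countbox prime[x='97/9']
Result: 97/9
Step: unitron re[v='91'; u_from='C'; u_to='F']
Result: 979/5
Step: archive inscribe[p='/tratra'; c='briso']
Result: created
Step: countbox accrue[x='63']
Result: 664/9
Step: archive listout[p='/']
Result: [la, snesmucr/, tratra]


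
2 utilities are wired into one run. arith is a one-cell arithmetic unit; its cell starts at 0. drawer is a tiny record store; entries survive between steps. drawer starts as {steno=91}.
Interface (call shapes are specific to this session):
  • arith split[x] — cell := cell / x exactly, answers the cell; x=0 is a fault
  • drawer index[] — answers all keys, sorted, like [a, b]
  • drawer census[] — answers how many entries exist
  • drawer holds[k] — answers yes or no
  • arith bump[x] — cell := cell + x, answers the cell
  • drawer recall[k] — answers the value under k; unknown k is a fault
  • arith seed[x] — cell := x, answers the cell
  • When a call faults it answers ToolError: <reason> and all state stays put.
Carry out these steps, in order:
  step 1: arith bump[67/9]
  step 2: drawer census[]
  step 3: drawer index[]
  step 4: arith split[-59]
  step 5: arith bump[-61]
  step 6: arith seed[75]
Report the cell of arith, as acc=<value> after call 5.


% arith bump 67/9
[out] 67/9
% drawer census
[out] 1
% drawer index
[out] [steno]
% arith split -59
[out] -67/531
% arith bump -61
[out] -32458/531
% arith seed 75
[out] 75

Answer: acc=-32458/531


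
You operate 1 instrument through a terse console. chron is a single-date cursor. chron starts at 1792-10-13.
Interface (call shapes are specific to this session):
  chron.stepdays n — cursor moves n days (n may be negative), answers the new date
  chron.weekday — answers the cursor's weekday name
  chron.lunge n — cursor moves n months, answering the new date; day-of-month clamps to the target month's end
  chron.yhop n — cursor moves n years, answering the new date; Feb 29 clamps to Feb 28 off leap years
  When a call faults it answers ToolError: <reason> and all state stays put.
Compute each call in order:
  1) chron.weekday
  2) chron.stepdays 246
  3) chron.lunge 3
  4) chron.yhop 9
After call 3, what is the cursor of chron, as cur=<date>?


Act: weekday[]
Obs: Saturday
Act: stepdays[n='246']
Obs: 1793-06-16
Act: lunge[n='3']
Obs: 1793-09-16
Act: yhop[n='9']
Obs: 1802-09-16

Answer: cur=1793-09-16


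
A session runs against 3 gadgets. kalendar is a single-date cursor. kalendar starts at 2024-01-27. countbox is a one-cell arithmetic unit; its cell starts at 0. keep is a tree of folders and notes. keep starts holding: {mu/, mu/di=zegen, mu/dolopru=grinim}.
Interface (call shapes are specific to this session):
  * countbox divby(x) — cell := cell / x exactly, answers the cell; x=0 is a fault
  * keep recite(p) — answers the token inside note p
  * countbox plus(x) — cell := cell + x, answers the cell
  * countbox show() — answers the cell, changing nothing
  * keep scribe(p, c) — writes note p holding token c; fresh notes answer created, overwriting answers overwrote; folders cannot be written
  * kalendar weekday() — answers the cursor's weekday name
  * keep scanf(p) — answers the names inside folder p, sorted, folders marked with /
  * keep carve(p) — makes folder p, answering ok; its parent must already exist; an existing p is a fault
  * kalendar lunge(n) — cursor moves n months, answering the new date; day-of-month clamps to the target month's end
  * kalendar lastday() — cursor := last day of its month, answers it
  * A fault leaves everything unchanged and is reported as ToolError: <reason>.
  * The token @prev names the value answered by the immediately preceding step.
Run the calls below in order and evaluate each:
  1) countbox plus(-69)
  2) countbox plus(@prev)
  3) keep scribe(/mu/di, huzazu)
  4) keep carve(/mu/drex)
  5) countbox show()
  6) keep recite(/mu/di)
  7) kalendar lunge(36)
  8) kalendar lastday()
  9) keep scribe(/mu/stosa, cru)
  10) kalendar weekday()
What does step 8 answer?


// countbox plus(-69) -> -69
// countbox plus(@prev) -> -138
// keep scribe(/mu/di, huzazu) -> overwrote
// keep carve(/mu/drex) -> ok
// countbox show() -> -138
// keep recite(/mu/di) -> huzazu
// kalendar lunge(36) -> 2027-01-27
// kalendar lastday() -> 2027-01-31
// keep scribe(/mu/stosa, cru) -> created
// kalendar weekday() -> Sunday

Answer: 2027-01-31


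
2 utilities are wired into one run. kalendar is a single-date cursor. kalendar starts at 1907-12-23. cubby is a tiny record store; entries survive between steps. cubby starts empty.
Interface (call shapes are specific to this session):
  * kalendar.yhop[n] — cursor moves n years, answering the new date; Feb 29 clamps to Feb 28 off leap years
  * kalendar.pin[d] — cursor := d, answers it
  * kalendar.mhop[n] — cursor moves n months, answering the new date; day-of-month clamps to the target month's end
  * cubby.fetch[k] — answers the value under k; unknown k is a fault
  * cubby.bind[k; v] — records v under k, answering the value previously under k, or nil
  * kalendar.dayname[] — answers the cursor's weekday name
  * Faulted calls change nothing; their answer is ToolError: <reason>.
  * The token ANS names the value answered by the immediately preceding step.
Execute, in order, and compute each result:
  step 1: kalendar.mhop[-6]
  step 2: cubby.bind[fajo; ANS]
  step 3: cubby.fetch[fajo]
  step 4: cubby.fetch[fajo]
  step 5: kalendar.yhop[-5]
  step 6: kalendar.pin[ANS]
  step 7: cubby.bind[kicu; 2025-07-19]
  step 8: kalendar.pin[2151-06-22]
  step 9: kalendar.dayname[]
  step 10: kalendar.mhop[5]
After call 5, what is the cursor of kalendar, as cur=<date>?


Answer: cur=1902-06-23

Derivation:
% mhop n: -6
:: 1907-06-23
% bind k: fajo v: ANS
:: nil
% fetch k: fajo
:: 1907-06-23
% fetch k: fajo
:: 1907-06-23
% yhop n: -5
:: 1902-06-23
% pin d: ANS
:: 1902-06-23
% bind k: kicu v: 2025-07-19
:: nil
% pin d: 2151-06-22
:: 2151-06-22
% dayname
:: Tuesday
% mhop n: 5
:: 2151-11-22


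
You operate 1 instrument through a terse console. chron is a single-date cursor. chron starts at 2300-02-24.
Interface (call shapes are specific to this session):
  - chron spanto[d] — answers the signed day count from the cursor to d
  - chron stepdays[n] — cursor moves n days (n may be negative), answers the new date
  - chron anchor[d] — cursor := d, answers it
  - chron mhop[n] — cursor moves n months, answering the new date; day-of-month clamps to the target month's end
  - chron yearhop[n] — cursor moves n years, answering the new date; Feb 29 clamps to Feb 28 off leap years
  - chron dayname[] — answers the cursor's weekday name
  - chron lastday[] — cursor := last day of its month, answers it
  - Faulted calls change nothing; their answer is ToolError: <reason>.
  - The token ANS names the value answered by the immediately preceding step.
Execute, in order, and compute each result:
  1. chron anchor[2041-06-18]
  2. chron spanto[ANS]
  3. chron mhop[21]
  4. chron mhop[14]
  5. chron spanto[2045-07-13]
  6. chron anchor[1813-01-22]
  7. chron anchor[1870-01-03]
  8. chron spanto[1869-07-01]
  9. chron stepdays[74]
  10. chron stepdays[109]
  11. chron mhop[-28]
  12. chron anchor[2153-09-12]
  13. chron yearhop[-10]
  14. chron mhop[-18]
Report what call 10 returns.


·→ chron anchor(2041-06-18)
·← 2041-06-18
·→ chron spanto(ANS)
·← 0
·→ chron mhop(21)
·← 2043-03-18
·→ chron mhop(14)
·← 2044-05-18
·→ chron spanto(2045-07-13)
·← 421
·→ chron anchor(1813-01-22)
·← 1813-01-22
·→ chron anchor(1870-01-03)
·← 1870-01-03
·→ chron spanto(1869-07-01)
·← -186
·→ chron stepdays(74)
·← 1870-03-18
·→ chron stepdays(109)
·← 1870-07-05
·→ chron mhop(-28)
·← 1868-03-05
·→ chron anchor(2153-09-12)
·← 2153-09-12
·→ chron yearhop(-10)
·← 2143-09-12
·→ chron mhop(-18)
·← 2142-03-12

Answer: 1870-07-05


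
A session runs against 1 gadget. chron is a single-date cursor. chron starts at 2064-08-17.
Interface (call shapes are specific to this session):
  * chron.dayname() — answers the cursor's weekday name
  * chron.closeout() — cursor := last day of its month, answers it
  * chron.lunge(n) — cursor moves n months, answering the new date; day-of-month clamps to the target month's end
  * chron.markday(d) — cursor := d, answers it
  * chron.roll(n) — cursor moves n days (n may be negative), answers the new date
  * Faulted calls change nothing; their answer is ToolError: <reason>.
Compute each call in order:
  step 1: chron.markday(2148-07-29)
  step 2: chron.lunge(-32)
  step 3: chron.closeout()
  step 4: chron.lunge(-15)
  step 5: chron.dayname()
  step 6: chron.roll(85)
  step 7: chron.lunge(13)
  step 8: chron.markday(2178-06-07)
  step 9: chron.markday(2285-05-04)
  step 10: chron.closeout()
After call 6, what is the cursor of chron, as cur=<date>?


Answer: cur=2144-11-23

Derivation:
==> chron.markday(d: 2148-07-29)
<== 2148-07-29
==> chron.lunge(n: -32)
<== 2145-11-29
==> chron.closeout()
<== 2145-11-30
==> chron.lunge(n: -15)
<== 2144-08-30
==> chron.dayname()
<== Sunday
==> chron.roll(n: 85)
<== 2144-11-23
==> chron.lunge(n: 13)
<== 2145-12-23
==> chron.markday(d: 2178-06-07)
<== 2178-06-07
==> chron.markday(d: 2285-05-04)
<== 2285-05-04
==> chron.closeout()
<== 2285-05-31


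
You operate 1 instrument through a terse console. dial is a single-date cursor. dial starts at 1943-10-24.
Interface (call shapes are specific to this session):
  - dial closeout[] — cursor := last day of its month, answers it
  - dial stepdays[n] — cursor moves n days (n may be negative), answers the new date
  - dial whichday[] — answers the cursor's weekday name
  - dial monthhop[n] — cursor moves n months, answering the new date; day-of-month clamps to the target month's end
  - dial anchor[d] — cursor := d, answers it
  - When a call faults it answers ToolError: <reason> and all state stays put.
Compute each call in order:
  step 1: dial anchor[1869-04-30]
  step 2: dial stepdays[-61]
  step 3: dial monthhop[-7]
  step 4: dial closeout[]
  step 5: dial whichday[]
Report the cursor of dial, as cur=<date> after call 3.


Answer: cur=1868-07-28

Derivation:
$ dial anchor d='1869-04-30'
[out] 1869-04-30
$ dial stepdays n='-61'
[out] 1869-02-28
$ dial monthhop n='-7'
[out] 1868-07-28
$ dial closeout
[out] 1868-07-31
$ dial whichday
[out] Friday


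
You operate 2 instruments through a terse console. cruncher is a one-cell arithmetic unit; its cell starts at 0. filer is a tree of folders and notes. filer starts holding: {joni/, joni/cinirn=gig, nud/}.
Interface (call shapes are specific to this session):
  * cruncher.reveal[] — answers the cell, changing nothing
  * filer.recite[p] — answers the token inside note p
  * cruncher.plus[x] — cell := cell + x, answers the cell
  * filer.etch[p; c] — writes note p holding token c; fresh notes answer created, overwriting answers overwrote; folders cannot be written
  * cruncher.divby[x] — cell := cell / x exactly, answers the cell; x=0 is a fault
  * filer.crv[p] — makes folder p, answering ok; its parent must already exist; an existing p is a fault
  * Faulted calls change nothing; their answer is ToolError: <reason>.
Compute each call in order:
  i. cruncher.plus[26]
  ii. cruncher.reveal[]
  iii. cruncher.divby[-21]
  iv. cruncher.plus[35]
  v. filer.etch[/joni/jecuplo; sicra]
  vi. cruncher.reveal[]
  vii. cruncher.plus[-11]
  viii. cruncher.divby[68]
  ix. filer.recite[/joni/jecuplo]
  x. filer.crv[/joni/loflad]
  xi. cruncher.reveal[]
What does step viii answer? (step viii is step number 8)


Answer: 239/714

Derivation:
I use plus on x=26, yielding 26.
Now I run reveal(), which returns 26.
Next I call divby on x=-21, which returns -26/21.
Then plus on x=35, — result: 709/21.
Now I run etch on p=/joni/jecuplo, c=sicra, which returns created.
Using reveal(), yielding 709/21.
Next I call plus on x=-11, → 478/21.
Invoking divby on x=68, yielding 239/714.
Using recite on p=/joni/jecuplo, and observe sicra.
Next I call crv on p=/joni/loflad, — result: ok.
I invoke reveal: 239/714.


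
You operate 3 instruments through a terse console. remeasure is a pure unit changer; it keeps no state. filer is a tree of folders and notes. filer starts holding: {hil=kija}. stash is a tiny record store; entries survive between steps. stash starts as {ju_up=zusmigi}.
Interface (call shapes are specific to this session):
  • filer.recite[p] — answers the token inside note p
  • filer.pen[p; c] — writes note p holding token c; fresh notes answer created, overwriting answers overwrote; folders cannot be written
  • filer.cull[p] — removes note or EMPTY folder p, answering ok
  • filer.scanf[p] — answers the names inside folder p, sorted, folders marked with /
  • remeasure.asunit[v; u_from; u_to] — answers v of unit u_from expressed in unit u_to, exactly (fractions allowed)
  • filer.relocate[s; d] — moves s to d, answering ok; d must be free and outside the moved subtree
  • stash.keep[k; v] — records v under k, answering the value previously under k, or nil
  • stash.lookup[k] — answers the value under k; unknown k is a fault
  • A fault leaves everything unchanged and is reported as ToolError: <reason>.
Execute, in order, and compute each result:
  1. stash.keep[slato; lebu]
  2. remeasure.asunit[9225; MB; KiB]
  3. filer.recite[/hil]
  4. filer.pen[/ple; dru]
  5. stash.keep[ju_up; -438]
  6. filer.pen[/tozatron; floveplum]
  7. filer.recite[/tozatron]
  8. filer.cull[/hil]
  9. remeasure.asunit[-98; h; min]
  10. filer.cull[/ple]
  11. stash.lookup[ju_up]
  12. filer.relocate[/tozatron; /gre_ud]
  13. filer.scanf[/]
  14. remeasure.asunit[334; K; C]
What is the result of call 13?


Act: stash.keep[k=slato; v=lebu]
Obs: nil
Act: remeasure.asunit[v=9225; u_from=MB; u_to=KiB]
Obs: 144140625/16
Act: filer.recite[p=/hil]
Obs: kija
Act: filer.pen[p=/ple; c=dru]
Obs: created
Act: stash.keep[k=ju_up; v=-438]
Obs: zusmigi
Act: filer.pen[p=/tozatron; c=floveplum]
Obs: created
Act: filer.recite[p=/tozatron]
Obs: floveplum
Act: filer.cull[p=/hil]
Obs: ok
Act: remeasure.asunit[v=-98; u_from=h; u_to=min]
Obs: -5880
Act: filer.cull[p=/ple]
Obs: ok
Act: stash.lookup[k=ju_up]
Obs: -438
Act: filer.relocate[s=/tozatron; d=/gre_ud]
Obs: ok
Act: filer.scanf[p=/]
Obs: [gre_ud]
Act: remeasure.asunit[v=334; u_from=K; u_to=C]
Obs: 1217/20

Answer: [gre_ud]


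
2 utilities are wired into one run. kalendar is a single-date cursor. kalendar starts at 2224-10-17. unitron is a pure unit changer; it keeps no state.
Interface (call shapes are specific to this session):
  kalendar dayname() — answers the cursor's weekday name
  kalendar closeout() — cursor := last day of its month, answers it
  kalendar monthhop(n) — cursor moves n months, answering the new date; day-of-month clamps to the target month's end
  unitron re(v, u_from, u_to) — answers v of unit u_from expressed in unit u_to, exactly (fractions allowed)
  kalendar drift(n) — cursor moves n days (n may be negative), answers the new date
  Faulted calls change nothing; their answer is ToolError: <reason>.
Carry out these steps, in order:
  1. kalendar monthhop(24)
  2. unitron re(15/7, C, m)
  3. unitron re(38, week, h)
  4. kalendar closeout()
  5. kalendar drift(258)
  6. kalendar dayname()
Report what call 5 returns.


[in] kalendar monthhop n→24
[out] 2226-10-17
[in] unitron re v→15/7 u_from→C u_to→m
[out] ToolError: incompatible units
[in] unitron re v→38 u_from→week u_to→h
[out] 6384
[in] kalendar closeout
[out] 2226-10-31
[in] kalendar drift n→258
[out] 2227-07-16
[in] kalendar dayname
[out] Monday

Answer: 2227-07-16


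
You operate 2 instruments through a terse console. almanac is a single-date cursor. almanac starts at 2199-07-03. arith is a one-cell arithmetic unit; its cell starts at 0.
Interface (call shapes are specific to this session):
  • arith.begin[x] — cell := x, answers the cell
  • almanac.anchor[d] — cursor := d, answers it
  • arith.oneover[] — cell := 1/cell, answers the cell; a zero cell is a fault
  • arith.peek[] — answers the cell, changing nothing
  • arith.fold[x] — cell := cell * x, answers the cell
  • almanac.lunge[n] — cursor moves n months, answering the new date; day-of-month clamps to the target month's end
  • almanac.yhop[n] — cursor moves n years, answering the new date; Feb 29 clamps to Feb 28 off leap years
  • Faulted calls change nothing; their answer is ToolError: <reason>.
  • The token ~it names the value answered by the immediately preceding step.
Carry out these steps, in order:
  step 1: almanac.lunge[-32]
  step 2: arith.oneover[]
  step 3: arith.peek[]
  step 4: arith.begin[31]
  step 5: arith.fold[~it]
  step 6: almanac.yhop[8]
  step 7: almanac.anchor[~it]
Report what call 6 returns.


·→ almanac.lunge(n=-32)
·← 2196-11-03
·→ arith.oneover()
·← ToolError: reciprocal of zero
·→ arith.peek()
·← 0
·→ arith.begin(x=31)
·← 31
·→ arith.fold(x=~it)
·← 961
·→ almanac.yhop(n=8)
·← 2204-11-03
·→ almanac.anchor(d=~it)
·← 2204-11-03

Answer: 2204-11-03


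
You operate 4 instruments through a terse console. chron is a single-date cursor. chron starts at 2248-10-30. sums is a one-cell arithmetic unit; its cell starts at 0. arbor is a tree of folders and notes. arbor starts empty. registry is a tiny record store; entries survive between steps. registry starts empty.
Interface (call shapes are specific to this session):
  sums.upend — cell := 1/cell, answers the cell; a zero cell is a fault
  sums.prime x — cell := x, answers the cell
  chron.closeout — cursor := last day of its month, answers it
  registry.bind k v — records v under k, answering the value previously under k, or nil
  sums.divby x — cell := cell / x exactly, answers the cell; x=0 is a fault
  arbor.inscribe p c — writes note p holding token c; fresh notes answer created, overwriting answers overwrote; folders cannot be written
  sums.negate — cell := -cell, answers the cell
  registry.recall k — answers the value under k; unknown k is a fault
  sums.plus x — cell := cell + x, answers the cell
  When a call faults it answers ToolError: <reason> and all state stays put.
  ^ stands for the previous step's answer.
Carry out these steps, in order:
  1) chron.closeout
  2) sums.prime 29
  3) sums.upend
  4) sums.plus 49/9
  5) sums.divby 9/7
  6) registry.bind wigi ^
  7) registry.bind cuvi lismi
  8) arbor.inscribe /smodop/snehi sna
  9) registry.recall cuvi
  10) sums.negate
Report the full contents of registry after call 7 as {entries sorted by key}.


Answer: {cuvi=lismi, wigi=10010/2349}

Derivation:
% 1. closeout() : 2248-10-31
% 2. prime(x→29) : 29
% 3. upend() : 1/29
% 4. plus(x→49/9) : 1430/261
% 5. divby(x→9/7) : 10010/2349
% 6. bind(k→wigi, v→^) : nil
% 7. bind(k→cuvi, v→lismi) : nil
% 8. inscribe(p→/smodop/snehi, c→sna) : ToolError: no parent
% 9. recall(k→cuvi) : lismi
% 10. negate() : -10010/2349


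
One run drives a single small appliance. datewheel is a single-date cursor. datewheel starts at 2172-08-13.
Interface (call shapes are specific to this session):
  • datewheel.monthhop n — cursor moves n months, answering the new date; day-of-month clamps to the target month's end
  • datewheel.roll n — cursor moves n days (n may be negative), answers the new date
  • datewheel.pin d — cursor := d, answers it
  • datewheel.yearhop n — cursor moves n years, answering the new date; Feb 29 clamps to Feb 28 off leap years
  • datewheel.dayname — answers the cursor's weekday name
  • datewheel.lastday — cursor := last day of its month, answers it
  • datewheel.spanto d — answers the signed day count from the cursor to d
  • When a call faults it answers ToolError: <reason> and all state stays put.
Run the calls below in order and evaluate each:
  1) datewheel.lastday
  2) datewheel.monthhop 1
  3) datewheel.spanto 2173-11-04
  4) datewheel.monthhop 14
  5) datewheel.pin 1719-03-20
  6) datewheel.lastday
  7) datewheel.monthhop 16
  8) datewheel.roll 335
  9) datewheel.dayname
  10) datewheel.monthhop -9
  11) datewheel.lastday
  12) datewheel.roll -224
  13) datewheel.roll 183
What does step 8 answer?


-> datewheel.lastday()
<- 2172-08-31
-> datewheel.monthhop(n=1)
<- 2172-09-30
-> datewheel.spanto(d=2173-11-04)
<- 400
-> datewheel.monthhop(n=14)
<- 2173-11-30
-> datewheel.pin(d=1719-03-20)
<- 1719-03-20
-> datewheel.lastday()
<- 1719-03-31
-> datewheel.monthhop(n=16)
<- 1720-07-31
-> datewheel.roll(n=335)
<- 1721-07-01
-> datewheel.dayname()
<- Tuesday
-> datewheel.monthhop(n=-9)
<- 1720-10-01
-> datewheel.lastday()
<- 1720-10-31
-> datewheel.roll(n=-224)
<- 1720-03-21
-> datewheel.roll(n=183)
<- 1720-09-20

Answer: 1721-07-01
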